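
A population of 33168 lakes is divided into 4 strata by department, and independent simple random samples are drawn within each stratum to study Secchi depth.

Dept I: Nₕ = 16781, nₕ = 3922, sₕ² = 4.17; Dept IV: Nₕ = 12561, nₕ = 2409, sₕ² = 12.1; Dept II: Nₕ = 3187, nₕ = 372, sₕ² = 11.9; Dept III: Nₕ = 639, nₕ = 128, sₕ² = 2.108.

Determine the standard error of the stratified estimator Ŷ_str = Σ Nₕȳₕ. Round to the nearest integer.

Var(Ŷ_str) = Σₕ Nₕ²(1 − fₕ)sₕ²/nₕ.
Dept I: 16781²·(1 − 3922/16781)·4.17/3922 = 229431.74.
Dept IV: 12561²·(1 − 2409/12561)·12.1/2409 = 640507.76.
Dept II: 3187²·(1 − 372/3187)·11.9/372 = 286988.49.
Dept III: 639²·(1 − 128/639)·2.108/128 = 5377.5245.
Sum = 1.1623055 × 10^6.
SE = √(1.1623055 × 10^6) = 1078.

1078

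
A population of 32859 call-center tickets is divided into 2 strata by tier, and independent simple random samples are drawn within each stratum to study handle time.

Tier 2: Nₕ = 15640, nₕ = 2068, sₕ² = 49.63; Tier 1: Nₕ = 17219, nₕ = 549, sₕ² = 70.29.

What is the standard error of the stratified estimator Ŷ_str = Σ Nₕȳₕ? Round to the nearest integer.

Var(Ŷ_str) = Σₕ Nₕ²(1 − fₕ)sₕ²/nₕ.
Tier 2: 15640²·(1 − 2068/15640)·49.63/2068 = 5.0941806 × 10^6.
Tier 1: 17219²·(1 − 549/17219)·70.29/549 = 3.6750625 × 10^7.
Sum = 4.1844806 × 10^7.
SE = √(4.1844806 × 10^7) = 6469.

6469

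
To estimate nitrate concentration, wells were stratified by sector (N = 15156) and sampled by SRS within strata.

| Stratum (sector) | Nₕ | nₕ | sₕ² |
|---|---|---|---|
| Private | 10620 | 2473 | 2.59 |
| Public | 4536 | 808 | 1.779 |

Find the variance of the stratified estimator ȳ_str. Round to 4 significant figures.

5.566 × 10^-4

Var(ȳ_str) = Σₕ Wₕ²(1 − fₕ)sₕ²/nₕ with Wₕ = Nₕ/N, N = 15156.
Private: Wₕ = 0.70071259; term = 0.70071259²·(1 − 0.23286252)·2.59/2473 = 3.9448336 × 10^-4.
Public: Wₕ = 0.29928741; term = 0.29928741²·(1 − 0.17813051)·1.779/808 = 1.6208557 × 10^-4.
Sum = 5.5656893 × 10^-4.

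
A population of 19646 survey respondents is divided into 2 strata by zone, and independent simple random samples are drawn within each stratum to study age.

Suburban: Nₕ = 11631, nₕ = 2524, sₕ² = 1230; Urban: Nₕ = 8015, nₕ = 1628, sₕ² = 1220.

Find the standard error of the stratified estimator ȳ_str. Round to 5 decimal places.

Var(ȳ_str) = Σₕ Wₕ²(1 − fₕ)sₕ²/nₕ with Wₕ = Nₕ/N, N = 19646.
Suburban: Wₕ = 0.59202891; term = 0.59202891²·(1 − 0.21700628)·1230/2524 = 0.13373955.
Urban: Wₕ = 0.40797109; term = 0.40797109²·(1 − 0.20311915)·1220/1628 = 0.099393411.
Sum = 0.23313296.
SE = √(0.23313296) = 0.48284.

0.48284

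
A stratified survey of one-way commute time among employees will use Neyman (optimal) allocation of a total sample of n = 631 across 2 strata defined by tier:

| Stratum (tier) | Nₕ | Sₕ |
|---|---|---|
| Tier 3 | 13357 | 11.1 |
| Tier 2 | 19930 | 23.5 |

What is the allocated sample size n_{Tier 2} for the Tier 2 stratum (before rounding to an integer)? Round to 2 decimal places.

479.28

Neyman allocation: nₕ = n·NₕSₕ / Σⱼ NⱼSⱼ.
Σ NⱼSⱼ = 13357·11.1 + 19930·23.5 = 616617.7.
n_{Tier 2} = 631·19930·23.5 / 616617.7 = 479.28.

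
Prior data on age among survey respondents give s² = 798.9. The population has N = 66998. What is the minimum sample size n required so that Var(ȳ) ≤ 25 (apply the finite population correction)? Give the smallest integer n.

32

Without fpc, n₀ = s²/D = 798.9/25 = 31.9560.
With fpc, (1 − n/N)·s²/n ≤ D requires n ≥ n₀/(1 + n₀/N) = 31.9560/(1 + 31.9560/66998) = 31.9408.
Rounding up, n = 32.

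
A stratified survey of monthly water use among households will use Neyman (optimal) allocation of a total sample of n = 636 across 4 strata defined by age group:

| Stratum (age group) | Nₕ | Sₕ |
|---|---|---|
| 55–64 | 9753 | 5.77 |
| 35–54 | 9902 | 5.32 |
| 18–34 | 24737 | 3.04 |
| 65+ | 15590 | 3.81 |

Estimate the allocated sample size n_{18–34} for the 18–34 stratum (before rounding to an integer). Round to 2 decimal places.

196.38

Neyman allocation: nₕ = n·NₕSₕ / Σⱼ NⱼSⱼ.
Σ NⱼSⱼ = 9753·5.77 + 9902·5.32 + 24737·3.04 + 15590·3.81 = 243551.83.
n_{18–34} = 636·24737·3.04 / 243551.83 = 196.38.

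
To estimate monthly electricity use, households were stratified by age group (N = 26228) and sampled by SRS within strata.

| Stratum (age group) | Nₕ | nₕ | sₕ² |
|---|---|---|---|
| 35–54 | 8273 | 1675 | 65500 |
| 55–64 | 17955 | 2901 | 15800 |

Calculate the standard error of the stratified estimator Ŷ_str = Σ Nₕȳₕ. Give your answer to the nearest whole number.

Var(Ŷ_str) = Σₕ Nₕ²(1 − fₕ)sₕ²/nₕ.
35–54: 8273²·(1 − 1675/8273)·65500/1675 = 2.1345278 × 10^9.
55–64: 17955²·(1 − 2901/17955)·15800/2901 = 1.4721317 × 10^9.
Sum = 3.6066595 × 10^9.
SE = √(3.6066595 × 10^9) = 60055.

60055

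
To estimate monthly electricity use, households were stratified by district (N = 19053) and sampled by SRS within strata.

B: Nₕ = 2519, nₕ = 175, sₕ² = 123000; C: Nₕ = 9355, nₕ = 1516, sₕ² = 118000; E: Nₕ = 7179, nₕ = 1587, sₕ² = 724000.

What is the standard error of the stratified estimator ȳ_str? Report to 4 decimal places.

Var(ȳ_str) = Σₕ Wₕ²(1 − fₕ)sₕ²/nₕ with Wₕ = Nₕ/N, N = 19053.
B: Wₕ = 0.13221015; term = 0.13221015²·(1 − 0.06947201)·123000/175 = 11.432102.
C: Wₕ = 0.49099879; term = 0.49099879²·(1 − 0.16205238)·118000/1516 = 15.723909.
E: Wₕ = 0.37679106; term = 0.37679106²·(1 − 0.22106143)·724000/1587 = 50.450563.
Sum = 77.606574.
SE = √(77.606574) = 8.8095.

8.8095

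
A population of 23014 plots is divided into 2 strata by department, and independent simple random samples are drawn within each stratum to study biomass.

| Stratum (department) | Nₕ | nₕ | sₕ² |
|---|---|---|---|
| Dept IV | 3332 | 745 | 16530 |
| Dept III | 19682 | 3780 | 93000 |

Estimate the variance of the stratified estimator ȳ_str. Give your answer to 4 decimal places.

Var(ȳ_str) = Σₕ Wₕ²(1 − fₕ)sₕ²/nₕ with Wₕ = Nₕ/N, N = 23014.
Dept IV: Wₕ = 0.14478144; term = 0.14478144²·(1 − 0.22358944)·16530/745 = 0.36110524.
Dept III: Wₕ = 0.85521856; term = 0.85521856²·(1 − 0.19205365)·93000/3780 = 14.538778.
Sum = 14.899883.

14.8999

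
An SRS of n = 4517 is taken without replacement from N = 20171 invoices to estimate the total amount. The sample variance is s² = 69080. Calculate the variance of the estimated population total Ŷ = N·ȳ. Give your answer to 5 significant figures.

Var(Ŷ) = N²·Var(ȳ) = N²·(1 − n/N)·s²/n.
f = 4517/20171 = 0.22393535; Var(ȳ) = 0.77606465·69080/4517 = 11.868618.
Var(Ŷ) = 20171² · 11.868618 = 4.8289756 × 10^9.

4.8290 × 10^9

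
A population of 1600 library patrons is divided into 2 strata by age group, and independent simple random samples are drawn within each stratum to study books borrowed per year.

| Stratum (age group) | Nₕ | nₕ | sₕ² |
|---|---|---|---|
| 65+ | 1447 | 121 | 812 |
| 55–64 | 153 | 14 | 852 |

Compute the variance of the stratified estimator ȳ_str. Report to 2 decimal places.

5.54

Var(ȳ_str) = Σₕ Wₕ²(1 − fₕ)sₕ²/nₕ with Wₕ = Nₕ/N, N = 1600.
65+: Wₕ = 0.90437500; term = 0.90437500²·(1 − 0.08362129)·812/121 = 5.0297077.
55–64: Wₕ = 0.09562500; term = 0.09562500²·(1 − 0.09150327)·852/14 = 0.50556596.
Sum = 5.5352737.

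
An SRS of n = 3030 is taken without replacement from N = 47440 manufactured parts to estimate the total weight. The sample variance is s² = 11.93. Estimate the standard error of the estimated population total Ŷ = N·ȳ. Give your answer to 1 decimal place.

2880.1

Var(Ŷ) = N²·Var(ȳ) = N²·(1 − n/N)·s²/n.
f = 3030/47440 = 0.06387015; Var(ȳ) = 0.93612985·11.93/3030 = 0.0036858182.
Var(Ŷ) = 47440² · 0.0036858182 = 8.2951314 × 10^6.
SE(Ŷ) = √(8.2951314 × 10^6) = 2880.1.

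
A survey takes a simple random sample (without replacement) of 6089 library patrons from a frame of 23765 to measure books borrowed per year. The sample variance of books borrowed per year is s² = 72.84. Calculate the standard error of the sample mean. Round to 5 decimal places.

Under SRS without replacement, Var(ȳ) = (1 − f)·s²/n with f = n/N = 6089/23765 = 0.25621713.
Var(ȳ) = (1 − 0.25621713)·72.84/6089 = 0.74378287·0.011962555 = 0.0088975439.
SE(ȳ) = √(0.0088975439) = 0.09433.

0.09433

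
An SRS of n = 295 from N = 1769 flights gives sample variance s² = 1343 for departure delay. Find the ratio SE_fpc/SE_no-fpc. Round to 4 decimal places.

0.9128

f = n/N = 295/1769 = 0.16676088.
SE_no-fpc = √(s²/n) = 2.1336688; SE_fpc = √((1−f)s²/n) = 1.9476541.
Ratio = √(1−f) = 0.91281932.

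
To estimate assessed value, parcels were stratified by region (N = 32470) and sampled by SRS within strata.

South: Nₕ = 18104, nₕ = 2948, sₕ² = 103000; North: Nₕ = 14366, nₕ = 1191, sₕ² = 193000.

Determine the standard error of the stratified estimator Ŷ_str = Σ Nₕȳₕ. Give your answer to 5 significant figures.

200640

Var(Ŷ_str) = Σₕ Nₕ²(1 − fₕ)sₕ²/nₕ.
South: 18104²·(1 − 2948/18104)·103000/2948 = 9.5866944 × 10^9.
North: 14366²·(1 − 1191/14366)·193000/1191 = 3.0671289 × 10^10.
Sum = 4.0257983 × 10^10.
SE = √(4.0257983 × 10^10) = 200640.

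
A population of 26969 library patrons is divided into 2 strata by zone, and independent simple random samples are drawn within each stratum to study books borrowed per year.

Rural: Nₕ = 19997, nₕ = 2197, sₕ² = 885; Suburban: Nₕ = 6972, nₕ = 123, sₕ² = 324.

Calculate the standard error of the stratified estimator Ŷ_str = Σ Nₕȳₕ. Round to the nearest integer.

Var(Ŷ_str) = Σₕ Nₕ²(1 − fₕ)sₕ²/nₕ.
Rural: 19997²·(1 − 2197/19997)·885/2197 = 1.4338313 × 10^8.
Suburban: 6972²·(1 − 123/6972)·324/123 = 1.2578372 × 10^8.
Sum = 2.6916685 × 10^8.
SE = √(2.6916685 × 10^8) = 16406.

16406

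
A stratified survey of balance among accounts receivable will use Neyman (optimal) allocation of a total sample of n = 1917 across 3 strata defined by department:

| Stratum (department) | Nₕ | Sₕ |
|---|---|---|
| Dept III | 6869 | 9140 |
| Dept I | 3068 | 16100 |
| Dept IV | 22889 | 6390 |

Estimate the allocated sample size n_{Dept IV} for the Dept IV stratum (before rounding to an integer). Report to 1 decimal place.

1084.9

Neyman allocation: nₕ = n·NₕSₕ / Σⱼ NⱼSⱼ.
Σ NⱼSⱼ = 6869·9140 + 3068·16100 + 22889·6390 = 2.5843817 × 10^8.
n_{Dept IV} = 1917·22889·6390 / (2.5843817 × 10^8) = 1084.9.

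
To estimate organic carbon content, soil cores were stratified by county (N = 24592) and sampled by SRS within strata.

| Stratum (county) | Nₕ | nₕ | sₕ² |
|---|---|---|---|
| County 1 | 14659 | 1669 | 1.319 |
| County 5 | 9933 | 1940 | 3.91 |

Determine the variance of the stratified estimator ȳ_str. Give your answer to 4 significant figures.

5.134 × 10^-4

Var(ȳ_str) = Σₕ Wₕ²(1 − fₕ)sₕ²/nₕ with Wₕ = Nₕ/N, N = 24592.
County 1: Wₕ = 0.59608816; term = 0.59608816²·(1 − 0.11385497)·1.319/1669 = 2.488366 × 10^-4.
County 5: Wₕ = 0.40391184; term = 0.40391184²·(1 − 0.19530857)·3.91/1940 = 2.6459253 × 10^-4.
Sum = 5.1342913 × 10^-4.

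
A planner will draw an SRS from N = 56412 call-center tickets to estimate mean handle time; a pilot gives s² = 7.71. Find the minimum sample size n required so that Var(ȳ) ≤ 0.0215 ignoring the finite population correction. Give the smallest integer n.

359

Without fpc, n₀ = s²/D = 7.71/0.0215 = 358.6047.
Rounding up, n = 359.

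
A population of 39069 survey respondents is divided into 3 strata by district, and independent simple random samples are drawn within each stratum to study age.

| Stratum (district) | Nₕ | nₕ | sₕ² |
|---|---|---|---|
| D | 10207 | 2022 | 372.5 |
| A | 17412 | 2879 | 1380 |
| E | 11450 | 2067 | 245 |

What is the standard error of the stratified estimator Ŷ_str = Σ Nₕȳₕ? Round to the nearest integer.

12224

Var(Ŷ_str) = Σₕ Nₕ²(1 − fₕ)sₕ²/nₕ.
D: 10207²·(1 − 2022/10207)·372.5/2022 = 1.5390826 × 10^7.
A: 17412²·(1 − 2879/17412)·1380/2879 = 1.2129457 × 10^8.
E: 11450²·(1 − 2067/11450)·245/2067 = 1.2734234 × 10^7.
Sum = 1.4941963 × 10^8.
SE = √(1.4941963 × 10^8) = 12224.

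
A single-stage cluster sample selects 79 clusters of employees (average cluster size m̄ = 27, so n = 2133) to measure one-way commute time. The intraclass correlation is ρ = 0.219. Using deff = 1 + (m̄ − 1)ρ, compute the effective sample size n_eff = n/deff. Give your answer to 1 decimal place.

deff = 1 + (27 − 1)·0.219 = 1 + 5.694 = 6.694.
n_eff = 2133 / 6.694 = 318.6.

318.6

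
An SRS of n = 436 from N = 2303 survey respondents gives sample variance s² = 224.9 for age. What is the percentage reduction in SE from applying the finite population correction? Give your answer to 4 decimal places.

9.9621

f = n/N = 436/2303 = 0.18931828.
SE_no-fpc = √(s²/n) = 0.71821006; SE_fpc = √((1−f)s²/n) = 0.64666101.
Ratio = √(1−f) = 0.90037865. Reduction = 100·(1 − 0.90037865) = 9.9621%.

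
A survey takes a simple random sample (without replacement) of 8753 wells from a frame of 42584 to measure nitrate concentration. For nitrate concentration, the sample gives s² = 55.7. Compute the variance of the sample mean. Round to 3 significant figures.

Under SRS without replacement, Var(ȳ) = (1 − f)·s²/n with f = n/N = 8753/42584 = 0.20554668.
Var(ȳ) = (1 − 0.20554668)·55.7/8753 = 0.79445332·0.0063635325 = 0.0050555295.

0.00506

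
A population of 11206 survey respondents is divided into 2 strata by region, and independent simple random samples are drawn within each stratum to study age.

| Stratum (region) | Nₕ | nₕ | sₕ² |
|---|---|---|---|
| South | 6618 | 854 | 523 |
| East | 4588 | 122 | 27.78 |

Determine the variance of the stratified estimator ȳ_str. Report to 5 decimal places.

0.22319

Var(ȳ_str) = Σₕ Wₕ²(1 − fₕ)sₕ²/nₕ with Wₕ = Nₕ/N, N = 11206.
South: Wₕ = 0.59057648; term = 0.59057648²·(1 − 0.12904201)·523/854 = 0.18603443.
East: Wₕ = 0.40942352; term = 0.40942352²·(1 − 0.02659111)·27.78/122 = 0.037154661.
Sum = 0.22318909.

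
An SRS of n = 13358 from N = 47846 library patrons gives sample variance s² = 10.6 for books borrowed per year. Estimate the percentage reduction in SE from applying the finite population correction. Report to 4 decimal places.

f = n/N = 13358/47846 = 0.27918739.
SE_no-fpc = √(s²/n) = 0.028169699; SE_fpc = √((1−f)s²/n) = 0.023916267.
Ratio = √(1−f) = 0.84900684. Reduction = 100·(1 − 0.84900684) = 15.0993%.

15.0993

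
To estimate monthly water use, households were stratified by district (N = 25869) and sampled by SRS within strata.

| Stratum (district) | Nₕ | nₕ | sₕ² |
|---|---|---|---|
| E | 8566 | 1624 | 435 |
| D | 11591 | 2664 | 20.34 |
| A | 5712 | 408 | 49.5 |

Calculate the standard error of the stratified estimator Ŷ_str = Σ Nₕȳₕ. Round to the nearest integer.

Var(Ŷ_str) = Σₕ Nₕ²(1 − fₕ)sₕ²/nₕ.
E: 8566²·(1 − 1624/8566)·435/1624 = 1.5928171 × 10^7.
D: 11591²·(1 − 2664/11591)·20.34/2664 = 790029.25.
A: 5712²·(1 − 408/5712)·49.5/408 = 3.675672 × 10^6.
Sum = 2.0393872 × 10^7.
SE = √(2.0393872 × 10^7) = 4516.

4516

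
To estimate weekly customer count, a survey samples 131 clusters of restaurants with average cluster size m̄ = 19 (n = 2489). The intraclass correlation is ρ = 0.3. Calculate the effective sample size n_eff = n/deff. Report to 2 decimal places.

deff = 1 + (19 − 1)·0.3 = 1 + 5.4 = 6.4.
n_eff = 2489 / 6.4 = 388.91.

388.91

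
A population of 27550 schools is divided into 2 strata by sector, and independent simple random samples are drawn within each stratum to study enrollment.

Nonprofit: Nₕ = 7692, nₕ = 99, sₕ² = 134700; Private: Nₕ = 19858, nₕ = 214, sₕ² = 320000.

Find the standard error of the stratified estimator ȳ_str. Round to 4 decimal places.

29.5504

Var(ȳ_str) = Σₕ Wₕ²(1 − fₕ)sₕ²/nₕ with Wₕ = Nₕ/N, N = 27550.
Nonprofit: Wₕ = 0.27920145; term = 0.27920145²·(1 − 0.01287051)·134700/99 = 104.69884.
Private: Wₕ = 0.72079855; term = 0.72079855²·(1 − 0.01077651)·320000/214 = 768.52576.
Sum = 873.2246.
SE = √(873.2246) = 29.5504.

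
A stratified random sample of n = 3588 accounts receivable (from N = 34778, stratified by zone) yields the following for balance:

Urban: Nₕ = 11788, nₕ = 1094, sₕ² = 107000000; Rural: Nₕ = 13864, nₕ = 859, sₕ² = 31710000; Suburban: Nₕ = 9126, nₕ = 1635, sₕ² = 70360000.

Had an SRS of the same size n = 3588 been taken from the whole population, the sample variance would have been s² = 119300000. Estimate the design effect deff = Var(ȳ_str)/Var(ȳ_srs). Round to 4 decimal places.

Var(ȳ_str) = Σ Wₕ²(1−fₕ)sₕ²/nₕ with Wₕ = Nₕ/34778:
  Urban: (11788/34778)²·(1−1094/11788)·107000000/1094 = 10193.834
  Rural: (13864/34778)²·(1−859/13864)·31710000/859 = 5502.9147
  Suburban: (9126/34778)²·(1−1635/9126)·70360000/1635 = 2432.3111
  → Var(ȳ_str) = 18129.06.
Var(ȳ_srs) = (1 − 3588/34778)·119300000/3588 = 29819.392.
deff = 18129.06 / 29819.392 = 0.6080.

0.6080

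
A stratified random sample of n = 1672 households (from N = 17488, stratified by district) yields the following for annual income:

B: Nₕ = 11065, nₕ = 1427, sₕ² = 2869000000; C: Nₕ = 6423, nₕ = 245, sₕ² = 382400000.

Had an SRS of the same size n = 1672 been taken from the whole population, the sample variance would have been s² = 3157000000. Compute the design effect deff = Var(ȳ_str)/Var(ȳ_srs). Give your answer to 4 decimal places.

0.5291

Var(ȳ_str) = Σ Wₕ²(1−fₕ)sₕ²/nₕ with Wₕ = Nₕ/17488:
  B: (11065/17488)²·(1−1427/11065)·2869000000/1427 = 701075.23
  C: (6423/17488)²·(1−245/6423)·382400000/245 = 202515.07
  → Var(ȳ_str) = 903590.3.
Var(ȳ_srs) = (1 − 1672/17488)·3157000000/1672 = 1.7076341 × 10^6.
deff = 903590.3 / (1.7076341 × 10^6) = 0.5291.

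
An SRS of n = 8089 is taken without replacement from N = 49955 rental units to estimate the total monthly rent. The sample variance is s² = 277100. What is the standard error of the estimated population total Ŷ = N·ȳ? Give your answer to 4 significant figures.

Var(Ŷ) = N²·Var(ȳ) = N²·(1 − n/N)·s²/n.
f = 8089/49955 = 0.16192573; Var(ȳ) = 0.83807427·277100/8089 = 28.709405.
Var(Ŷ) = 49955² · 28.709405 = 7.1644378 × 10^10.
SE(Ŷ) = √(7.1644378 × 10^10) = 267700.

267700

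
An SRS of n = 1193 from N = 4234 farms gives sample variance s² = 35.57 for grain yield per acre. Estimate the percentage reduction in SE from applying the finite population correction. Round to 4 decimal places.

f = n/N = 1193/4234 = 0.28176665.
SE_no-fpc = √(s²/n) = 0.17267192; SE_fpc = √((1−f)s²/n) = 0.14633712.
Ratio = √(1−f) = 0.84748649. Reduction = 100·(1 − 0.84748649) = 15.2514%.

15.2514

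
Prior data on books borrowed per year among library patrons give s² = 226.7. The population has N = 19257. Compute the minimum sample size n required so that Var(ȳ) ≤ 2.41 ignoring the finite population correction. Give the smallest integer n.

Without fpc, n₀ = s²/D = 226.7/2.41 = 94.0664.
Rounding up, n = 95.

95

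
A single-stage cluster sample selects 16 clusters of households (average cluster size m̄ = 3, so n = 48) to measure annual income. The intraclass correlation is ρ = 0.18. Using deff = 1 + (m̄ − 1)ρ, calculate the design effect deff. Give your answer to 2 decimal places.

1.36

deff = 1 + (3 − 1)·0.18 = 1 + 0.36 = 1.36.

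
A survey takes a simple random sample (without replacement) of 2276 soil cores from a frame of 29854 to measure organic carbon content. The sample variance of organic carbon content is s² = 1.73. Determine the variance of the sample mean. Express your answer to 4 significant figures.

7.022 × 10^-4

Under SRS without replacement, Var(ȳ) = (1 − f)·s²/n with f = n/N = 2276/29854 = 0.07623769.
Var(ȳ) = (1 − 0.07623769)·1.73/2276 = 0.92376231·7.6010545 × 10^-4 = 7.0215676 × 10^-4.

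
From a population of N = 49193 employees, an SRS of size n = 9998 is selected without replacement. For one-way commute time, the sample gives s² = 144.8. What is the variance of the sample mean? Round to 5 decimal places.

0.01154

Under SRS without replacement, Var(ȳ) = (1 − f)·s²/n with f = n/N = 9998/49193 = 0.20324030.
Var(ȳ) = (1 − 0.20324030)·144.8/9998 = 0.79675970·0.014482897 = 0.011539388.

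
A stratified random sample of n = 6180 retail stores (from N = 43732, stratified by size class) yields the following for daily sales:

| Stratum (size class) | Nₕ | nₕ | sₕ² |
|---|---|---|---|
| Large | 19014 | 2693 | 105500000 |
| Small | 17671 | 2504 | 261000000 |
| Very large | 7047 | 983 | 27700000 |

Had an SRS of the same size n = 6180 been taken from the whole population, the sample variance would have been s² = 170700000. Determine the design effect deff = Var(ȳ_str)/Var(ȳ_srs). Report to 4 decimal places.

0.9104

Var(ȳ_str) = Σ Wₕ²(1−fₕ)sₕ²/nₕ with Wₕ = Nₕ/43732:
  Large: (19014/43732)²·(1−2693/19014)·105500000/2693 = 6356.7873
  Small: (17671/43732)²·(1−2504/17671)·261000000/2504 = 14607.245
  Very large: (7047/43732)²·(1−983/7047)·27700000/983 = 629.63815
  → Var(ȳ_str) = 21593.67.
Var(ȳ_srs) = (1 − 6180/43732)·170700000/6180 = 23718.039.
deff = 21593.67 / 23718.039 = 0.9104.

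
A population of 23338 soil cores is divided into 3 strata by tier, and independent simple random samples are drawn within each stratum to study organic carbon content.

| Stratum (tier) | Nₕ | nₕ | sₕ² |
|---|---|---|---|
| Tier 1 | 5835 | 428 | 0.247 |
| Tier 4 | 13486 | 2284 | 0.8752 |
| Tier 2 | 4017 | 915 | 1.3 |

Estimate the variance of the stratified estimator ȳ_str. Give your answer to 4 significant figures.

1.722 × 10^-4

Var(ȳ_str) = Σₕ Wₕ²(1 − fₕ)sₕ²/nₕ with Wₕ = Nₕ/N, N = 23338.
Tier 1: Wₕ = 0.25002142; term = 0.25002142²·(1 − 0.07335047)·0.247/428 = 3.3428981 × 10^-5.
Tier 4: Wₕ = 0.57785586; term = 0.57785586²·(1 − 0.16936082)·0.8752/2284 = 1.0628272 × 10^-4.
Tier 2: Wₕ = 0.17212272; term = 0.17212272²·(1 − 0.22778193)·1.3/915 = 3.2504135 × 10^-5.
Sum = 1.7221584 × 10^-4.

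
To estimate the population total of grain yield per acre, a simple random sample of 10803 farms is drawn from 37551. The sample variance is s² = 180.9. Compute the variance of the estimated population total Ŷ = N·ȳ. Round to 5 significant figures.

Var(Ŷ) = N²·Var(ȳ) = N²·(1 − n/N)·s²/n.
f = 10803/37551 = 0.28768874; Var(ȳ) = 0.71231126·180.9/10803 = 0.0119279.
Var(Ŷ) = 37551² · 0.0119279 = 1.6819265 × 10^7.

1.6819 × 10^7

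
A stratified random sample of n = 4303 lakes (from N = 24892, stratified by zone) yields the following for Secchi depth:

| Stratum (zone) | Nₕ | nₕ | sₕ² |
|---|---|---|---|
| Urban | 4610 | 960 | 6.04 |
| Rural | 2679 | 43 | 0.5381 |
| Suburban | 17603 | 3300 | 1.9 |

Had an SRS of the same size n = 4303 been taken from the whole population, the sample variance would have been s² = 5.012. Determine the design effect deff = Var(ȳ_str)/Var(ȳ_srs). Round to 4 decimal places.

0.5682

Var(ȳ_str) = Σ Wₕ²(1−fₕ)sₕ²/nₕ with Wₕ = Nₕ/24892:
  Urban: (4610/24892)²·(1−960/4610)·6.04/960 = 1.7085981 × 10^-4
  Rural: (2679/24892)²·(1−43/2679)·0.5381/43 = 1.4262415 × 10^-4
  Suburban: (17603/24892)²·(1−3300/17603)·1.9/3300 = 2.3395585 × 10^-4
  → Var(ȳ_str) = 5.4743981 × 10^-4.
Var(ȳ_srs) = (1 − 4303/24892)·5.012/4303 = 9.6341893 × 10^-4.
deff = (5.4743981 × 10^-4) / (9.6341893 × 10^-4) = 0.5682.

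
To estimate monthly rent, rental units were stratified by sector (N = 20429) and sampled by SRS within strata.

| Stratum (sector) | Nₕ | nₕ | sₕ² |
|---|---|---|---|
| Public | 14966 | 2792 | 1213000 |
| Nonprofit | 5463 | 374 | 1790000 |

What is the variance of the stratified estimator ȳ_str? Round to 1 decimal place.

508.5

Var(ȳ_str) = Σₕ Wₕ²(1 − fₕ)sₕ²/nₕ with Wₕ = Nₕ/N, N = 20429.
Public: Wₕ = 0.73258603; term = 0.73258603²·(1 − 0.18655619)·1213000/2792 = 189.66632.
Nonprofit: Wₕ = 0.26741397; term = 0.26741397²·(1 − 0.06846055)·1790000/374 = 318.8239.
Sum = 508.49022.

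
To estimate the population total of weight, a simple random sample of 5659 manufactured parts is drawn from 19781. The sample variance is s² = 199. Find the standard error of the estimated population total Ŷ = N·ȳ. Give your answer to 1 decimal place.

3134.2

Var(Ŷ) = N²·Var(ȳ) = N²·(1 − n/N)·s²/n.
f = 5659/19781 = 0.28608260; Var(ȳ) = 0.71391740·199/5659 = 0.025105065.
Var(Ŷ) = 19781² · 0.025105065 = 9.8233097 × 10^6.
SE(Ŷ) = √(9.8233097 × 10^6) = 3134.2.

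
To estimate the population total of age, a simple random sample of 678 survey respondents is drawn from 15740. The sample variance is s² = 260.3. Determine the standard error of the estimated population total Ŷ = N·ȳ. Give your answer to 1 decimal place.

Var(Ŷ) = N²·Var(ȳ) = N²·(1 − n/N)·s²/n.
f = 678/15740 = 0.04307497; Var(ȳ) = 0.95692503·260.3/678 = 0.36738582.
Var(Ŷ) = 15740² · 0.36738582 = 9.1018955 × 10^7.
SE(Ŷ) = √(9.1018955 × 10^7) = 9540.4.

9540.4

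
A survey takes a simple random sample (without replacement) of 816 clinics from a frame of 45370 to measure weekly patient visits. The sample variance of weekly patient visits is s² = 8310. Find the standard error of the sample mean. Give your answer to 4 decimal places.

Under SRS without replacement, Var(ȳ) = (1 − f)·s²/n with f = n/N = 816/45370 = 0.01798545.
Var(ȳ) = (1 − 0.01798545)·8310/816 = 0.98201455·10.183824 = 10.000663.
SE(ȳ) = √(10.000663) = 3.1624.

3.1624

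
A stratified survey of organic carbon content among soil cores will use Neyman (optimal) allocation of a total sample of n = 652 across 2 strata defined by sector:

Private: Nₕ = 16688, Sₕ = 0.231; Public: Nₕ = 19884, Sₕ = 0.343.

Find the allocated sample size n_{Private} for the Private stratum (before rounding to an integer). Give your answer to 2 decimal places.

Neyman allocation: nₕ = n·NₕSₕ / Σⱼ NⱼSⱼ.
Σ NⱼSⱼ = 16688·0.231 + 19884·0.343 = 10675.14.
n_{Private} = 652·16688·0.231 / 10675.14 = 235.45.

235.45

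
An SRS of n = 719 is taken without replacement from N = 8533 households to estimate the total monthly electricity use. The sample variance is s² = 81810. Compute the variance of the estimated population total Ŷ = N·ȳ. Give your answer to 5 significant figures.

7.5867 × 10^9

Var(Ŷ) = N²·Var(ȳ) = N²·(1 − n/N)·s²/n.
f = 719/8533 = 0.08426110; Var(ȳ) = 0.91573890·81810/719 = 104.19555.
Var(Ŷ) = 8533² · 104.19555 = 7.5866957 × 10^9.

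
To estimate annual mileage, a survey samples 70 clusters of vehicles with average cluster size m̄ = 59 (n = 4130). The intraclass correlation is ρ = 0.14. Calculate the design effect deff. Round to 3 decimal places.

9.120

deff = 1 + (59 − 1)·0.14 = 1 + 8.12 = 9.12.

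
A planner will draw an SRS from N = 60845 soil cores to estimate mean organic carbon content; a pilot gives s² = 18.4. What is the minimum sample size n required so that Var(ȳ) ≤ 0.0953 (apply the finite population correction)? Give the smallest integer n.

193

Without fpc, n₀ = s²/D = 18.4/0.0953 = 193.0745.
With fpc, (1 − n/N)·s²/n ≤ D requires n ≥ n₀/(1 + n₀/N) = 193.0745/(1 + 193.0745/60845) = 192.4638.
Rounding up, n = 193.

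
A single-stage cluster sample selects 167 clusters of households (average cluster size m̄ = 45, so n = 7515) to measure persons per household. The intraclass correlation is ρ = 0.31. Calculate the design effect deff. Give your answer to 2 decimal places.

deff = 1 + (45 − 1)·0.31 = 1 + 13.64 = 14.64.

14.64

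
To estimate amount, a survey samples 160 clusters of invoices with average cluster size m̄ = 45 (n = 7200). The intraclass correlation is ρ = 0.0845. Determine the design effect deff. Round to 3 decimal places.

deff = 1 + (45 − 1)·0.0845 = 1 + 3.718 = 4.718.

4.718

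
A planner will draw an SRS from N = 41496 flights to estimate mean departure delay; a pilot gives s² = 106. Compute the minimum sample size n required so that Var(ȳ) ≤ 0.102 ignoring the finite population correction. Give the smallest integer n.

1040

Without fpc, n₀ = s²/D = 106/0.102 = 1039.2157.
Rounding up, n = 1040.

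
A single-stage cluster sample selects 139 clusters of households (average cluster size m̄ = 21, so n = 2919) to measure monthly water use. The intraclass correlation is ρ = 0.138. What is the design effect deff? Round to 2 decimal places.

3.76

deff = 1 + (21 − 1)·0.138 = 1 + 2.76 = 3.76.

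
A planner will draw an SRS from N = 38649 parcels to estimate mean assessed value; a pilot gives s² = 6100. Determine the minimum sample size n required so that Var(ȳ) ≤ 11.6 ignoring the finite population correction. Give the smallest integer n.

526

Without fpc, n₀ = s²/D = 6100/11.6 = 525.8621.
Rounding up, n = 526.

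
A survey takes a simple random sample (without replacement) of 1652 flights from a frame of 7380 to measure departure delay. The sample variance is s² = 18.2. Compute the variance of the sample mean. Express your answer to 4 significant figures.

0.008551

Under SRS without replacement, Var(ȳ) = (1 − f)·s²/n with f = n/N = 1652/7380 = 0.22384824.
Var(ȳ) = (1 − 0.22384824)·18.2/1652 = 0.77615176·0.011016949 = 0.0085508245.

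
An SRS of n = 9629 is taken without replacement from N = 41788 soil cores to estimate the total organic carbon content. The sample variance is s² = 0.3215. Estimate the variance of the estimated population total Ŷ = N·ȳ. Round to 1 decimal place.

Var(Ŷ) = N²·Var(ȳ) = N²·(1 − n/N)·s²/n.
f = 9629/41788 = 0.23042500; Var(ȳ) = 0.76957500·0.3215/9629 = 2.5695125 × 10^-5.
Var(Ŷ) = 41788² · (2.5695125 × 10^-5) = 44869.777.

44869.8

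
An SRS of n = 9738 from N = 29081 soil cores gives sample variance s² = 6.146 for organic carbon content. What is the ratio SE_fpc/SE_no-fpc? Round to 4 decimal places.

f = n/N = 9738/29081 = 0.33485781.
SE_no-fpc = √(s²/n) = 0.025122415; SE_fpc = √((1−f)s²/n) = 0.0204889.
Ratio = √(1−f) = 0.81556250.

0.8156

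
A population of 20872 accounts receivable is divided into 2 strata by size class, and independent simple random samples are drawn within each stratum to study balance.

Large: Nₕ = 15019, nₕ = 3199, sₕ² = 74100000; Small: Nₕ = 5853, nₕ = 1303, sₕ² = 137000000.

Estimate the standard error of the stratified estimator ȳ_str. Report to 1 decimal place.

Var(ȳ_str) = Σₕ Wₕ²(1 − fₕ)sₕ²/nₕ with Wₕ = Nₕ/N, N = 20872.
Large: Wₕ = 0.71957647; term = 0.71957647²·(1 − 0.21299687)·74100000/3199 = 9439.1813.
Small: Wₕ = 0.28042353; term = 0.28042353²·(1 − 0.22262088)·137000000/1303 = 6427.4387.
Sum = 15866.62.
SE = √(15866.62) = 126.0.

126.0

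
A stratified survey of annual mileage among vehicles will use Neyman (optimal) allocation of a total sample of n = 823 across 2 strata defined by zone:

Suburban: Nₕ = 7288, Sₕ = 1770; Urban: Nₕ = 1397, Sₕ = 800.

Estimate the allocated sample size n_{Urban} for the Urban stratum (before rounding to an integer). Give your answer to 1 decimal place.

Neyman allocation: nₕ = n·NₕSₕ / Σⱼ NⱼSⱼ.
Σ NⱼSⱼ = 7288·1770 + 1397·800 = 1.401736 × 10^7.
n_{Urban} = 823·1397·800 / (1.401736 × 10^7) = 65.6.

65.6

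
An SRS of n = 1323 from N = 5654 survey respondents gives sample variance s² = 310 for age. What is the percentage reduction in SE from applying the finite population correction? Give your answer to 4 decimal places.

f = n/N = 1323/5654 = 0.23399363.
SE_no-fpc = √(s²/n) = 0.48406193; SE_fpc = √((1−f)s²/n) = 0.42365966.
Ratio = √(1−f) = 0.87521790. Reduction = 100·(1 − 0.87521790) = 12.4782%.

12.4782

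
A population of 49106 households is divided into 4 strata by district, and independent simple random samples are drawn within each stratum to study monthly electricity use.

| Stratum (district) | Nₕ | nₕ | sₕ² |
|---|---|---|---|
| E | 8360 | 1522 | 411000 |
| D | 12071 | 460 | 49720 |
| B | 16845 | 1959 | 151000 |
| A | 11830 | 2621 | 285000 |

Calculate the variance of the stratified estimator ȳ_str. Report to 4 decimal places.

Var(ȳ_str) = Σₕ Wₕ²(1 − fₕ)sₕ²/nₕ with Wₕ = Nₕ/N, N = 49106.
E: Wₕ = 0.17024396; term = 0.17024396²·(1 − 0.18205742)·411000/1522 = 6.4016721.
D: Wₕ = 0.24581518; term = 0.24581518²·(1 − 0.03810786)·49720/460 = 6.2822765.
B: Wₕ = 0.34303344; term = 0.34303344²·(1 − 0.11629564)·151000/1959 = 8.0153487.
A: Wₕ = 0.24090742; term = 0.24090742²·(1 − 0.22155537)·285000/2621 = 4.9125382.
Sum = 25.611836.

25.6118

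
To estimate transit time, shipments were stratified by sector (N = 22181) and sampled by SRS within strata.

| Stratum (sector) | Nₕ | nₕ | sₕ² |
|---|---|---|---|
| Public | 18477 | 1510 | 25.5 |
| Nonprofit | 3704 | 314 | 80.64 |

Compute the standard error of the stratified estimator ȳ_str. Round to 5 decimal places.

0.13159

Var(ȳ_str) = Σₕ Wₕ²(1 − fₕ)sₕ²/nₕ with Wₕ = Nₕ/N, N = 22181.
Public: Wₕ = 0.83301023; term = 0.83301023²·(1 − 0.08172322)·25.5/1510 = 0.010760625.
Nonprofit: Wₕ = 0.16698977; term = 0.16698977²·(1 − 0.08477322)·80.64/314 = 0.0065543451.
Sum = 0.01731497.
SE = √(0.01731497) = 0.13159.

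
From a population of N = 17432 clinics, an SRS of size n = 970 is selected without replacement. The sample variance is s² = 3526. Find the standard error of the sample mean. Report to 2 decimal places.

Under SRS without replacement, Var(ȳ) = (1 − f)·s²/n with f = n/N = 970/17432 = 0.05564479.
Var(ȳ) = (1 − 0.05564479)·3526/970 = 0.94435521·3.6350515 = 3.4327799.
SE(ȳ) = √(3.4327799) = 1.85.

1.85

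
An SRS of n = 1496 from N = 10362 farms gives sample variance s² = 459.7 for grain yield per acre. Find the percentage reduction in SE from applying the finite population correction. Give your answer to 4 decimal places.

f = n/N = 1496/10362 = 0.14437367.
SE_no-fpc = √(s²/n) = 0.55433392; SE_fpc = √((1−f)s²/n) = 0.51275927.
Ratio = √(1−f) = 0.92500072. Reduction = 100·(1 − 0.92500072) = 7.4999%.

7.4999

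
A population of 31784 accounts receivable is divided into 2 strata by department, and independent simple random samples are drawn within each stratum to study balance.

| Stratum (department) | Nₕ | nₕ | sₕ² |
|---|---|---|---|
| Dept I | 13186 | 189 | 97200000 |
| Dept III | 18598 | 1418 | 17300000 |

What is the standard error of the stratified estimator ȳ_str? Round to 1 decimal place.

Var(ȳ_str) = Σₕ Wₕ²(1 − fₕ)sₕ²/nₕ with Wₕ = Nₕ/N, N = 31784.
Dept I: Wₕ = 0.41486282; term = 0.41486282²·(1 − 0.01433338)·97200000/189 = 87245.603.
Dept III: Wₕ = 0.58513718; term = 0.58513718²·(1 − 0.07624476)·17300000/1418 = 3858.7103.
Sum = 91104.313.
SE = √(91104.313) = 301.8.

301.8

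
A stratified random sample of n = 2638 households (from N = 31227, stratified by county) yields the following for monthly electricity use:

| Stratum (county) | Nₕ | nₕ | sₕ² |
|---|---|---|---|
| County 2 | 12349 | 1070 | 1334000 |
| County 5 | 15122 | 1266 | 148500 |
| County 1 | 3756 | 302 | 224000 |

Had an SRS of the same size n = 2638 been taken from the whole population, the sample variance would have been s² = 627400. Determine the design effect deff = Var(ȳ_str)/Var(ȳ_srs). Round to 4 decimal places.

Var(ȳ_str) = Σ Wₕ²(1−fₕ)sₕ²/nₕ with Wₕ = Nₕ/31227:
  County 2: (12349/31227)²·(1−1070/12349)·1334000/1070 = 178.07949
  County 5: (15122/31227)²·(1−1266/15122)·148500/1266 = 25.204572
  County 1: (3756/31227)²·(1−302/3756)·224000/302 = 9.8679847
  → Var(ȳ_str) = 213.15205.
Var(ȳ_srs) = (1 − 2638/31227)·627400/2638 = 217.7401.
deff = 213.15205 / 217.7401 = 0.9789.

0.9789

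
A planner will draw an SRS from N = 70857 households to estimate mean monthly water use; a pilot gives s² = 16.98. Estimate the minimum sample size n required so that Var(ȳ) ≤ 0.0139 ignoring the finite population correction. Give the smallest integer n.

Without fpc, n₀ = s²/D = 16.98/0.0139 = 1221.5827.
Rounding up, n = 1222.

1222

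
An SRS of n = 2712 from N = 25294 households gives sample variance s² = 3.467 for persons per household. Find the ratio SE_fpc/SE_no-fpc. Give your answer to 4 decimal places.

f = n/N = 2712/25294 = 0.10721910.
SE_no-fpc = √(s²/n) = 0.035754613; SE_fpc = √((1−f)s²/n) = 0.033783491.
Ratio = √(1−f) = 0.94487084.

0.9449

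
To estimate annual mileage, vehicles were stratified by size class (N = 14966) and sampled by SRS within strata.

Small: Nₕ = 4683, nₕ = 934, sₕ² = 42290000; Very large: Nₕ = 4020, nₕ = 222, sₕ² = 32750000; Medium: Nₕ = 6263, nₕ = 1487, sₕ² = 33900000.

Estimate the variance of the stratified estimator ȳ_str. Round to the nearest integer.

Var(ȳ_str) = Σₕ Wₕ²(1 − fₕ)sₕ²/nₕ with Wₕ = Nₕ/N, N = 14966.
Small: Wₕ = 0.31290926; term = 0.31290926²·(1 − 0.19944480)·42290000/934 = 3549.1056.
Very large: Wₕ = 0.26860885; term = 0.26860885²·(1 − 0.05522388)·32750000/222 = 10056.06.
Medium: Wₕ = 0.41848189; term = 0.41848189²·(1 − 0.23742615)·33900000/1487 = 3044.5561.
Sum = 16649.722.

16650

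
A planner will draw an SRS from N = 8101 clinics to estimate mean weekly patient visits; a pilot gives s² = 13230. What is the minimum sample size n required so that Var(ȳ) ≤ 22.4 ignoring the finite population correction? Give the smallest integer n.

591

Without fpc, n₀ = s²/D = 13230/22.4 = 590.6250.
Rounding up, n = 591.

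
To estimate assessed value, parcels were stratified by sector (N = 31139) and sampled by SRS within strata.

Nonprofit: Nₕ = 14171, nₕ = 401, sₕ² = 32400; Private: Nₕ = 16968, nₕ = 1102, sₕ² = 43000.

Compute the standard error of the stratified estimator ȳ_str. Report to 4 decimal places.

5.2052

Var(ȳ_str) = Σₕ Wₕ²(1 − fₕ)sₕ²/nₕ with Wₕ = Nₕ/N, N = 31139.
Nonprofit: Wₕ = 0.45508847; term = 0.45508847²·(1 − 0.02829723)·32400/401 = 16.260195.
Private: Wₕ = 0.54491153; term = 0.54491153²·(1 − 0.06494578)·43000/1102 = 10.833671.
Sum = 27.093866.
SE = √(27.093866) = 5.2052.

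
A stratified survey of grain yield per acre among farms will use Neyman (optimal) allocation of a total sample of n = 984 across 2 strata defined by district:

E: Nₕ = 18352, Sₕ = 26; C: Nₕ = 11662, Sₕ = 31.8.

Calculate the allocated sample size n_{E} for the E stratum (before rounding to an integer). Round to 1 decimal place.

553.7

Neyman allocation: nₕ = n·NₕSₕ / Σⱼ NⱼSⱼ.
Σ NⱼSⱼ = 18352·26 + 11662·31.8 = 848003.6.
n_{E} = 984·18352·26 / 848003.6 = 553.7.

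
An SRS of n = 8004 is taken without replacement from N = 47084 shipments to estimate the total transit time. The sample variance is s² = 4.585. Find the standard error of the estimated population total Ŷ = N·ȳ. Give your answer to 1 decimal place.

Var(Ŷ) = N²·Var(ȳ) = N²·(1 − n/N)·s²/n.
f = 8004/47084 = 0.16999405; Var(ȳ) = 0.83000595·4.585/8004 = 4.7545943 × 10^-4.
Var(Ŷ) = 47084² · (4.7545943 × 10^-4) = 1.0540475 × 10^6.
SE(Ŷ) = √(1.0540475 × 10^6) = 1026.7.

1026.7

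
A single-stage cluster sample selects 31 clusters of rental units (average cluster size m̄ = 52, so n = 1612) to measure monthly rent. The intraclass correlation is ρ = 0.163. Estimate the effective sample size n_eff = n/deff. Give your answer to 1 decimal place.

deff = 1 + (52 − 1)·0.163 = 1 + 8.313 = 9.313.
n_eff = 1612 / 9.313 = 173.1.

173.1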